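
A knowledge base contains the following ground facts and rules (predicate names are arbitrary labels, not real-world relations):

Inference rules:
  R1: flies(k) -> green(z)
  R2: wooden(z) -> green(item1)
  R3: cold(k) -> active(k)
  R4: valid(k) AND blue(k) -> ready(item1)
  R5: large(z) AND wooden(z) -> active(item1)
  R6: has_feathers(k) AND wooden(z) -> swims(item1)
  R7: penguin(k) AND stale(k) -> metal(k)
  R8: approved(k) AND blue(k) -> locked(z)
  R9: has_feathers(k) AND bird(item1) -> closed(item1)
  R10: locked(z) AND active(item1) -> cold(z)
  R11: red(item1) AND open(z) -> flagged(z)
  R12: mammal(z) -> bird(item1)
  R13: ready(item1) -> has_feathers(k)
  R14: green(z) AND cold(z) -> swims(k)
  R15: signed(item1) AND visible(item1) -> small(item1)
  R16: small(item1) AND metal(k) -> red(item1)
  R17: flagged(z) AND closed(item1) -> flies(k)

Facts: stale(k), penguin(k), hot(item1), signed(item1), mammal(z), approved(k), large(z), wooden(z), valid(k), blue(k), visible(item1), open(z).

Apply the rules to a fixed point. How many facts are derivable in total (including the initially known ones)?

Round 1 fires R2, R4, R5, R7, R8, R12, R15, giving green(item1), ready(item1), active(item1), metal(k), locked(z), bird(item1), small(item1).
Round 2 fires R10, R13, R16, giving cold(z), has_feathers(k), red(item1).
Round 3 fires R6, R9, R11, giving swims(item1), closed(item1), flagged(z).
Round 4 fires R17, giving flies(k).
Round 5 fires R1, giving green(z).
Round 6 fires R14, giving swims(k).
Closure: {active(item1), approved(k), bird(item1), blue(k), closed(item1), cold(z), flagged(z), flies(k), green(item1), green(z), has_feathers(k), hot(item1), large(z), locked(z), mammal(z), metal(k), open(z), penguin(k), ready(item1), red(item1), signed(item1), small(item1), stale(k), swims(item1), swims(k), valid(k), visible(item1), wooden(z)} — 28 facts.

28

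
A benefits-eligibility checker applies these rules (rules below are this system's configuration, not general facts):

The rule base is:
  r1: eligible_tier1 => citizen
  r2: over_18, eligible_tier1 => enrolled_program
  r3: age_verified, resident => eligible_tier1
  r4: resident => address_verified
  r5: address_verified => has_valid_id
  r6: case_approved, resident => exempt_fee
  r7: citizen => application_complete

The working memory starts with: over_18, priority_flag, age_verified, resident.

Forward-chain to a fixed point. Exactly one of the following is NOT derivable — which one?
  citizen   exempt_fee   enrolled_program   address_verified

Round 1 — r3, r4, derive eligible_tier1, address_verified.
Round 2 — r1, r2, r5, derive citizen, enrolled_program, has_valid_id.
Round 3 — r7, derive application_complete.
Derived: enrolled_program (round 2), address_verified (round 1), citizen (round 2). exempt_fee never appears in any round.

exempt_fee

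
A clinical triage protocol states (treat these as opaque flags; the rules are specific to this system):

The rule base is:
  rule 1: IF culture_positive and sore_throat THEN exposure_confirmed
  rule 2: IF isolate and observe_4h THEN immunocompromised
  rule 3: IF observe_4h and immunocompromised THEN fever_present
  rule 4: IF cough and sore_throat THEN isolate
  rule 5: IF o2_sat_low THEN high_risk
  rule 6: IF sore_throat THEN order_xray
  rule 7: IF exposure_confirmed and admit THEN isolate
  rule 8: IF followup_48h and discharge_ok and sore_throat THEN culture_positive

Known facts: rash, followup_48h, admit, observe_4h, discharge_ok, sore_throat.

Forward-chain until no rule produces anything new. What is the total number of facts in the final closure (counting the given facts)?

12

Round 1: rule 6 [IF sore_throat THEN order_xray]; rule 8 [IF followup_48h and discharge_ok and sore_throat THEN culture_positive]. Adds order_xray, culture_positive.
Round 2: rule 1 [IF culture_positive and sore_throat THEN exposure_confirmed]. Adds exposure_confirmed.
Round 3: rule 7 [IF exposure_confirmed and admit THEN isolate]. Adds isolate.
Round 4: rule 2 [IF isolate and observe_4h THEN immunocompromised]. Adds immunocompromised.
Round 5: rule 3 [IF observe_4h and immunocompromised THEN fever_present]. Adds fever_present.
Closure: {admit, culture_positive, discharge_ok, exposure_confirmed, fever_present, followup_48h, immunocompromised, isolate, observe_4h, order_xray, rash, sore_throat} — 12 facts.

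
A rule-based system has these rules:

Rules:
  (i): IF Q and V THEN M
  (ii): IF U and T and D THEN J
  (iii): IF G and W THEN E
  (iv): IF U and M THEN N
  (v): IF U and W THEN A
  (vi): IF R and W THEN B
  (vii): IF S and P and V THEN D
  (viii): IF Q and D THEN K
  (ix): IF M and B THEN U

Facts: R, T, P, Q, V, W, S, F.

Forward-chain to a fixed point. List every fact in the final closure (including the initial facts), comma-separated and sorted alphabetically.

A, B, D, F, J, K, M, N, P, Q, R, S, T, U, V, W

Round 1: (i) [IF Q and V THEN M]; (vi) [IF R and W THEN B]; (vii) [IF S and P and V THEN D]. New: M, B, D.
Round 2: (viii) [IF Q and D THEN K]; (ix) [IF M and B THEN U]. New: K, U.
Round 3: (ii) [IF U and T and D THEN J]; (iv) [IF U and M THEN N]; (v) [IF U and W THEN A]. New: J, N, A.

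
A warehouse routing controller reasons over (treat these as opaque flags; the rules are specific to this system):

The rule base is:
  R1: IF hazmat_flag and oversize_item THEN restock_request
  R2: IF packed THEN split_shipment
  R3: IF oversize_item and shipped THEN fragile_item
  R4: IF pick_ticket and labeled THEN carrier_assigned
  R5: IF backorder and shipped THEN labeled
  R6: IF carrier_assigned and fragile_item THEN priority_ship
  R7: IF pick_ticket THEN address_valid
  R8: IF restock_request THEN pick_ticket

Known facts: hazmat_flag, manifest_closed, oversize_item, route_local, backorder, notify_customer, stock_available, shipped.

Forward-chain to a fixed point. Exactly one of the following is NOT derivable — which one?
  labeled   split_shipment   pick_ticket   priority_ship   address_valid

Round 1: R1 [IF hazmat_flag and oversize_item THEN restock_request]; R3 [IF oversize_item and shipped THEN fragile_item]; R5 [IF backorder and shipped THEN labeled]. New: restock_request, fragile_item, labeled.
Round 2: R8 [IF restock_request THEN pick_ticket]. New: pick_ticket.
Round 3: R4 [IF pick_ticket and labeled THEN carrier_assigned]; R7 [IF pick_ticket THEN address_valid]. New: carrier_assigned, address_valid.
Round 4: R6 [IF carrier_assigned and fragile_item THEN priority_ship]. New: priority_ship.
Derived: labeled (round 1), pick_ticket (round 2), priority_ship (round 4), address_valid (round 3). split_shipment never appears in any round.

split_shipment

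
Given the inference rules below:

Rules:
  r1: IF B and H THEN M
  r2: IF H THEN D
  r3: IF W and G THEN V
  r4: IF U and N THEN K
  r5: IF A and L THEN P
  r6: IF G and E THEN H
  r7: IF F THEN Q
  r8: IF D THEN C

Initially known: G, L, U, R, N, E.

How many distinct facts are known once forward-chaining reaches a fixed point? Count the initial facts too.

10

Round 1: r4 [IF U and N THEN K]; r6 [IF G and E THEN H]. Adds K, H.
Round 2: r2 [IF H THEN D]. Adds D.
Round 3: r8 [IF D THEN C]. Adds C.
Closure: {C, D, E, G, H, K, L, N, R, U} — 10 facts.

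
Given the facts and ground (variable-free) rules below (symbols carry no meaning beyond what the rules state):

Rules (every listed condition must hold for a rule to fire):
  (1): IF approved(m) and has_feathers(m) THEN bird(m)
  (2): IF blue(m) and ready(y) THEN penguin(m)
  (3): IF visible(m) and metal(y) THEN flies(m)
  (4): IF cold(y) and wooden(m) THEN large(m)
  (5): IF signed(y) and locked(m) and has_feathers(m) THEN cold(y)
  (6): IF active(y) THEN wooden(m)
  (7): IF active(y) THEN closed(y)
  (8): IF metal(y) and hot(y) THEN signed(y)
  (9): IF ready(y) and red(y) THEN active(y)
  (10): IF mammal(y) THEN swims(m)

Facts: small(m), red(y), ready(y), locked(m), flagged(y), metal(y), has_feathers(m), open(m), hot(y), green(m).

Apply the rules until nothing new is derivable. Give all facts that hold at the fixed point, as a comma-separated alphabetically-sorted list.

active(y), closed(y), cold(y), flagged(y), green(m), has_feathers(m), hot(y), large(m), locked(m), metal(y), open(m), ready(y), red(y), signed(y), small(m), wooden(m)

[1] (8) [IF metal(y) and hot(y) THEN signed(y)]; (9) [IF ready(y) and red(y) THEN active(y)]. ⇒ new: signed(y), active(y).
[2] (5) [IF signed(y) and locked(m) and has_feathers(m) THEN cold(y)]; (6) [IF active(y) THEN wooden(m)]; (7) [IF active(y) THEN closed(y)]. ⇒ new: cold(y), wooden(m), closed(y).
[3] (4) [IF cold(y) and wooden(m) THEN large(m)]. ⇒ new: large(m).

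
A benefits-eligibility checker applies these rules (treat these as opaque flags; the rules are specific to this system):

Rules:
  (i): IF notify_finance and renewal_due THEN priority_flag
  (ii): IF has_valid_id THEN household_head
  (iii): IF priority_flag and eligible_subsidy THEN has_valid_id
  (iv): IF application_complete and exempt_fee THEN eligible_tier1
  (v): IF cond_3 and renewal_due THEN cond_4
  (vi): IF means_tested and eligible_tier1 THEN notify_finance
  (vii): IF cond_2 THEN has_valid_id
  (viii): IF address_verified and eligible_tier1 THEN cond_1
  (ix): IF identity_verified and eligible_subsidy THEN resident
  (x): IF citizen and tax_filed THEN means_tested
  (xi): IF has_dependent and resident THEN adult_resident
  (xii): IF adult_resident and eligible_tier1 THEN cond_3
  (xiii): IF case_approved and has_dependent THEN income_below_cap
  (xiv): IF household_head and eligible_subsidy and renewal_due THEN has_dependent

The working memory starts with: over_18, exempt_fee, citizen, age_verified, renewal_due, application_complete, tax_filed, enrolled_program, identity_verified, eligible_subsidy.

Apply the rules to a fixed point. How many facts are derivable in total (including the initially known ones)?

21

[1] (iv) [IF application_complete and exempt_fee THEN eligible_tier1]; (ix) [IF identity_verified and eligible_subsidy THEN resident]; (x) [IF citizen and tax_filed THEN means_tested]. ⇒ new: eligible_tier1, resident, means_tested.
[2] (vi) [IF means_tested and eligible_tier1 THEN notify_finance]. ⇒ new: notify_finance.
[3] (i) [IF notify_finance and renewal_due THEN priority_flag]. ⇒ new: priority_flag.
[4] (iii) [IF priority_flag and eligible_subsidy THEN has_valid_id]. ⇒ new: has_valid_id.
[5] (ii) [IF has_valid_id THEN household_head]. ⇒ new: household_head.
[6] (xiv) [IF household_head and eligible_subsidy and renewal_due THEN has_dependent]. ⇒ new: has_dependent.
[7] (xi) [IF has_dependent and resident THEN adult_resident]. ⇒ new: adult_resident.
[8] (xii) [IF adult_resident and eligible_tier1 THEN cond_3]. ⇒ new: cond_3.
[9] (v) [IF cond_3 and renewal_due THEN cond_4]. ⇒ new: cond_4.
Closure: {adult_resident, age_verified, application_complete, citizen, cond_3, cond_4, eligible_subsidy, eligible_tier1, enrolled_program, exempt_fee, has_dependent, has_valid_id, household_head, identity_verified, means_tested, notify_finance, over_18, priority_flag, renewal_due, resident, tax_filed} — 21 facts.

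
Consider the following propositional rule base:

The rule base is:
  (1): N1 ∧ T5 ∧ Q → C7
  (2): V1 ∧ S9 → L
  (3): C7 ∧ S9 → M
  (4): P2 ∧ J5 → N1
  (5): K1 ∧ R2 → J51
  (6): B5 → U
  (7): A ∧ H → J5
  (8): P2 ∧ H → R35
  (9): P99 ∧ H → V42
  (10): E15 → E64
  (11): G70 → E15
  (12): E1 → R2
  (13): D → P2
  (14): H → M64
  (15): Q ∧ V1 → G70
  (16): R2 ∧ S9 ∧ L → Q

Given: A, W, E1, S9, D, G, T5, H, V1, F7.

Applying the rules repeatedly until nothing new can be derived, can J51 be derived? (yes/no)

no

[1] (2) [V1 ∧ S9 → L]; (7) [A ∧ H → J5]; (12) [E1 → R2]; (13) [D → P2]; (14) [H → M64]. ⇒ new: L, J5, R2, P2, M64.
[2] (4) [P2 ∧ J5 → N1]; (8) [P2 ∧ H → R35]; (16) [R2 ∧ S9 ∧ L → Q]. ⇒ new: N1, R35, Q.
[3] (1) [N1 ∧ T5 ∧ Q → C7]; (15) [Q ∧ V1 → G70]. ⇒ new: C7, G70.
[4] (3) [C7 ∧ S9 → M]; (11) [G70 → E15]. ⇒ new: M, E15.
[5] (10) [E15 → E64]. ⇒ new: E64.
Fixed point reached. J51 is concluded only by (5); (5) needs K1 (never derived).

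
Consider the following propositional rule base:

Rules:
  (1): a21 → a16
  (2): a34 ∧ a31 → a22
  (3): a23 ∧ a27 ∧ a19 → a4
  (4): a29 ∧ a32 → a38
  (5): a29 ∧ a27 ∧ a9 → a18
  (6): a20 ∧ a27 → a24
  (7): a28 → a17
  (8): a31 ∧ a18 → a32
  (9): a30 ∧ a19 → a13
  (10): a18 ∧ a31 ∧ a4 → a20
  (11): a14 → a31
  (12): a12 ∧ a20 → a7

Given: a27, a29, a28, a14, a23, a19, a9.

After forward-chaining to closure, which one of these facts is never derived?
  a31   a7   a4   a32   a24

a7

[1] (3) [a23 ∧ a27 ∧ a19 → a4]; (5) [a29 ∧ a27 ∧ a9 → a18]; (7) [a28 → a17]; (11) [a14 → a31]. ⇒ new: a4, a18, a17, a31.
[2] (8) [a31 ∧ a18 → a32]; (10) [a18 ∧ a31 ∧ a4 → a20]. ⇒ new: a32, a20.
[3] (4) [a29 ∧ a32 → a38]; (6) [a20 ∧ a27 → a24]. ⇒ new: a38, a24.
Derived: a4 (round 1), a24 (round 3), a31 (round 1), a32 (round 2). a7 never appears in any round.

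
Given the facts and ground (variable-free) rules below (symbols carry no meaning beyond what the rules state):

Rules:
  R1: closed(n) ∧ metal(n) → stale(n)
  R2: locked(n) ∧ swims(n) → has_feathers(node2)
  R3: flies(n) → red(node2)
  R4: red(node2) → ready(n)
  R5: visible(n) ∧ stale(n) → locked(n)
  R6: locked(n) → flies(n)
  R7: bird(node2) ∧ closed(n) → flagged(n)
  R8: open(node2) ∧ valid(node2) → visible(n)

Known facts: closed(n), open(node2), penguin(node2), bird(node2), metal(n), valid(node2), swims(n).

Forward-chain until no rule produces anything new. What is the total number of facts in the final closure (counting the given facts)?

15

Round 1: R1 [closed(n) ∧ metal(n) → stale(n)]; R7 [bird(node2) ∧ closed(n) → flagged(n)]; R8 [open(node2) ∧ valid(node2) → visible(n)]. Adds stale(n), flagged(n), visible(n).
Round 2: R5 [visible(n) ∧ stale(n) → locked(n)]. Adds locked(n).
Round 3: R2 [locked(n) ∧ swims(n) → has_feathers(node2)]; R6 [locked(n) → flies(n)]. Adds has_feathers(node2), flies(n).
Round 4: R3 [flies(n) → red(node2)]. Adds red(node2).
Round 5: R4 [red(node2) → ready(n)]. Adds ready(n).
Closure: {bird(node2), closed(n), flagged(n), flies(n), has_feathers(node2), locked(n), metal(n), open(node2), penguin(node2), ready(n), red(node2), stale(n), swims(n), valid(node2), visible(n)} — 15 facts.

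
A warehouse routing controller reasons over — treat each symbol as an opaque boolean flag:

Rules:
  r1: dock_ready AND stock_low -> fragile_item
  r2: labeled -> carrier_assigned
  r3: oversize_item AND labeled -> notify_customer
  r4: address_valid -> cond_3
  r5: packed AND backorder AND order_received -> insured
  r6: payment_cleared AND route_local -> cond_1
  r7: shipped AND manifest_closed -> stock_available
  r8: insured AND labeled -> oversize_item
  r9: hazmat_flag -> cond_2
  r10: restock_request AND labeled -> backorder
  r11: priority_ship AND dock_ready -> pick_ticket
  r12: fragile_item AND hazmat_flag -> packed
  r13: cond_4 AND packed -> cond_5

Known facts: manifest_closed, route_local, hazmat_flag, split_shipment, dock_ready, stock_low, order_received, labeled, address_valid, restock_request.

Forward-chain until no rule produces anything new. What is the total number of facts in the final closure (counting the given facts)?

[1] r1 [dock_ready AND stock_low -> fragile_item]; r2 [labeled -> carrier_assigned]; r4 [address_valid -> cond_3]; r9 [hazmat_flag -> cond_2]; r10 [restock_request AND labeled -> backorder]. ⇒ new: fragile_item, carrier_assigned, cond_3, cond_2, backorder.
[2] r12 [fragile_item AND hazmat_flag -> packed]. ⇒ new: packed.
[3] r5 [packed AND backorder AND order_received -> insured]. ⇒ new: insured.
[4] r8 [insured AND labeled -> oversize_item]. ⇒ new: oversize_item.
[5] r3 [oversize_item AND labeled -> notify_customer]. ⇒ new: notify_customer.
Closure: {address_valid, backorder, carrier_assigned, cond_2, cond_3, dock_ready, fragile_item, hazmat_flag, insured, labeled, manifest_closed, notify_customer, order_received, oversize_item, packed, restock_request, route_local, split_shipment, stock_low} — 19 facts.

19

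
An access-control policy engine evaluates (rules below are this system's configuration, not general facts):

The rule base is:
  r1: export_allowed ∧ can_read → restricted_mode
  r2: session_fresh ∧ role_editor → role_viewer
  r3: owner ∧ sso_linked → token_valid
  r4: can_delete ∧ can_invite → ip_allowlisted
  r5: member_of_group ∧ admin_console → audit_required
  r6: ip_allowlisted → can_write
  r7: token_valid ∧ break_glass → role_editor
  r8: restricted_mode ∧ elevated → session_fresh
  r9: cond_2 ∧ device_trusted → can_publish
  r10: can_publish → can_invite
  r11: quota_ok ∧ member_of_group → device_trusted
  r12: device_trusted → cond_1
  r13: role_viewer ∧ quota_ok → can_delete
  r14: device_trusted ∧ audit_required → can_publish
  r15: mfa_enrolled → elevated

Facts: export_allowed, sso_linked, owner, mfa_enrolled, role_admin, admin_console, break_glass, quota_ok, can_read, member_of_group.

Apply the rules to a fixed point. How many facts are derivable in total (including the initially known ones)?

24

Round 1: r1 [export_allowed ∧ can_read → restricted_mode]; r3 [owner ∧ sso_linked → token_valid]; r5 [member_of_group ∧ admin_console → audit_required]; r11 [quota_ok ∧ member_of_group → device_trusted]; r15 [mfa_enrolled → elevated]. Adds restricted_mode, token_valid, audit_required, device_trusted, elevated.
Round 2: r7 [token_valid ∧ break_glass → role_editor]; r8 [restricted_mode ∧ elevated → session_fresh]; r12 [device_trusted → cond_1]; r14 [device_trusted ∧ audit_required → can_publish]. Adds role_editor, session_fresh, cond_1, can_publish.
Round 3: r2 [session_fresh ∧ role_editor → role_viewer]; r10 [can_publish → can_invite]. Adds role_viewer, can_invite.
Round 4: r13 [role_viewer ∧ quota_ok → can_delete]. Adds can_delete.
Round 5: r4 [can_delete ∧ can_invite → ip_allowlisted]. Adds ip_allowlisted.
Round 6: r6 [ip_allowlisted → can_write]. Adds can_write.
Closure: {admin_console, audit_required, break_glass, can_delete, can_invite, can_publish, can_read, can_write, cond_1, device_trusted, elevated, export_allowed, ip_allowlisted, member_of_group, mfa_enrolled, owner, quota_ok, restricted_mode, role_admin, role_editor, role_viewer, session_fresh, sso_linked, token_valid} — 24 facts.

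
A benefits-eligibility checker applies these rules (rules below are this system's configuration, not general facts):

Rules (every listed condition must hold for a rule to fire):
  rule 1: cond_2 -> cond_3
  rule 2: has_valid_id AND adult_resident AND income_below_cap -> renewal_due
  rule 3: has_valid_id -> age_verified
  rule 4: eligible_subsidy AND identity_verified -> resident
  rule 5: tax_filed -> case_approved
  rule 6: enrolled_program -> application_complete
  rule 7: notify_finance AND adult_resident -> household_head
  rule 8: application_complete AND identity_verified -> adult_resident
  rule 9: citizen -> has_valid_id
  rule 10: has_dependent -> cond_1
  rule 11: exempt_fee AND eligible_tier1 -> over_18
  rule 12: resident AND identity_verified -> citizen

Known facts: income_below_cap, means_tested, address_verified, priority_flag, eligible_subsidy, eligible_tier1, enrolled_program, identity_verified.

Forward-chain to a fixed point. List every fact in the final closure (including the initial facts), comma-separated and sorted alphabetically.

Round 1 — rule 4, rule 6, derive resident, application_complete.
Round 2 — rule 8, rule 12, derive adult_resident, citizen.
Round 3 — rule 9, derive has_valid_id.
Round 4 — rule 2, rule 3, derive renewal_due, age_verified.

address_verified, adult_resident, age_verified, application_complete, citizen, eligible_subsidy, eligible_tier1, enrolled_program, has_valid_id, identity_verified, income_below_cap, means_tested, priority_flag, renewal_due, resident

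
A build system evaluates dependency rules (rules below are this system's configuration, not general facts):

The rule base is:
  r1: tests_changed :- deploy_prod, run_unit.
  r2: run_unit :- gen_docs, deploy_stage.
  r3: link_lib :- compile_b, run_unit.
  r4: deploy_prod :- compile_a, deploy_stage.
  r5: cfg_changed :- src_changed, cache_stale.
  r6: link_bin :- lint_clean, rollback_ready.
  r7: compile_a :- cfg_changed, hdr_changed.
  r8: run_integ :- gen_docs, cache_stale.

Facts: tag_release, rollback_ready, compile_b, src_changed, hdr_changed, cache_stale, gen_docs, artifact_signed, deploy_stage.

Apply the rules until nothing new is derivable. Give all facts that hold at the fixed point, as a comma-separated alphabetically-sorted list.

artifact_signed, cache_stale, cfg_changed, compile_a, compile_b, deploy_prod, deploy_stage, gen_docs, hdr_changed, link_lib, rollback_ready, run_integ, run_unit, src_changed, tag_release, tests_changed

Round 1: r2 [run_unit :- gen_docs, deploy_stage.]; r5 [cfg_changed :- src_changed, cache_stale.]; r8 [run_integ :- gen_docs, cache_stale.]. Adds run_unit, cfg_changed, run_integ.
Round 2: r3 [link_lib :- compile_b, run_unit.]; r7 [compile_a :- cfg_changed, hdr_changed.]. Adds link_lib, compile_a.
Round 3: r4 [deploy_prod :- compile_a, deploy_stage.]. Adds deploy_prod.
Round 4: r1 [tests_changed :- deploy_prod, run_unit.]. Adds tests_changed.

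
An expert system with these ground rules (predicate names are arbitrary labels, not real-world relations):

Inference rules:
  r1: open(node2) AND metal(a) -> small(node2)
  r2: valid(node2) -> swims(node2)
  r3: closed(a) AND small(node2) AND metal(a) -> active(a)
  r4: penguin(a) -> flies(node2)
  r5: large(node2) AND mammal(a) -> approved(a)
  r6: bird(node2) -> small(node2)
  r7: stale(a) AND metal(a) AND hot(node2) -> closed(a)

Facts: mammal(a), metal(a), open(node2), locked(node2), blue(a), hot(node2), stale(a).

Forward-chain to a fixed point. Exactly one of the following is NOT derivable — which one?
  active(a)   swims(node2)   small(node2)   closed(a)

swims(node2)

[1] r1 [open(node2) AND metal(a) -> small(node2)]; r7 [stale(a) AND metal(a) AND hot(node2) -> closed(a)]. ⇒ new: small(node2), closed(a).
[2] r3 [closed(a) AND small(node2) AND metal(a) -> active(a)]. ⇒ new: active(a).
Derived: small(node2) (round 1), closed(a) (round 1), active(a) (round 2). swims(node2) never appears in any round.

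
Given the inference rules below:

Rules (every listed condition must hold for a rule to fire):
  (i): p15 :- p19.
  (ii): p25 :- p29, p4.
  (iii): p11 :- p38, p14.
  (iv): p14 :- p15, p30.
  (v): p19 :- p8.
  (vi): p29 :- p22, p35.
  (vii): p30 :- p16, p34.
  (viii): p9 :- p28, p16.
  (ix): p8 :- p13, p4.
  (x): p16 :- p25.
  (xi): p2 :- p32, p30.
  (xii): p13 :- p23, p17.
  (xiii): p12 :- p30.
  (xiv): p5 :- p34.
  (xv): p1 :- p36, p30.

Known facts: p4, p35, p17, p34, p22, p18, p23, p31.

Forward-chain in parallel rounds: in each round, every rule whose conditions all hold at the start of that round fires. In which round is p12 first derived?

5

Round 1: (vi) [p29 :- p22, p35.]; (xii) [p13 :- p23, p17.]; (xiv) [p5 :- p34.]. Adds p29, p13, p5.
Round 2: (ii) [p25 :- p29, p4.]; (ix) [p8 :- p13, p4.]. Adds p25, p8.
Round 3: (v) [p19 :- p8.]; (x) [p16 :- p25.]. Adds p19, p16.
Round 4: (i) [p15 :- p19.]; (vii) [p30 :- p16, p34.]. Adds p15, p30.
Round 5: (iv) [p14 :- p15, p30.]; (xiii) [p12 :- p30.]. Adds p14, p12.
p12 first appears in round 5.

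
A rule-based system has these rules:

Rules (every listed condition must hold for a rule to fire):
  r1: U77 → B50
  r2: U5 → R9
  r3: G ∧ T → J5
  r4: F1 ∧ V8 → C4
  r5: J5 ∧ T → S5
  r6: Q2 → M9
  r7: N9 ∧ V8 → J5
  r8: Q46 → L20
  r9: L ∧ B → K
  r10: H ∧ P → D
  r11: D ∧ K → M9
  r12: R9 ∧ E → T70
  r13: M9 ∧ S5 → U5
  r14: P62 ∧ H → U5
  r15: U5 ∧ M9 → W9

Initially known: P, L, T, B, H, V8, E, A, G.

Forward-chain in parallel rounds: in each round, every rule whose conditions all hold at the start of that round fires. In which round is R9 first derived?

Round 1 — r3, r9, r10, derive J5, K, D.
Round 2 — r5, r11, derive S5, M9.
Round 3 — r13, derive U5.
Round 4 — r2, r15, derive R9, W9.
R9 first appears in round 4.

4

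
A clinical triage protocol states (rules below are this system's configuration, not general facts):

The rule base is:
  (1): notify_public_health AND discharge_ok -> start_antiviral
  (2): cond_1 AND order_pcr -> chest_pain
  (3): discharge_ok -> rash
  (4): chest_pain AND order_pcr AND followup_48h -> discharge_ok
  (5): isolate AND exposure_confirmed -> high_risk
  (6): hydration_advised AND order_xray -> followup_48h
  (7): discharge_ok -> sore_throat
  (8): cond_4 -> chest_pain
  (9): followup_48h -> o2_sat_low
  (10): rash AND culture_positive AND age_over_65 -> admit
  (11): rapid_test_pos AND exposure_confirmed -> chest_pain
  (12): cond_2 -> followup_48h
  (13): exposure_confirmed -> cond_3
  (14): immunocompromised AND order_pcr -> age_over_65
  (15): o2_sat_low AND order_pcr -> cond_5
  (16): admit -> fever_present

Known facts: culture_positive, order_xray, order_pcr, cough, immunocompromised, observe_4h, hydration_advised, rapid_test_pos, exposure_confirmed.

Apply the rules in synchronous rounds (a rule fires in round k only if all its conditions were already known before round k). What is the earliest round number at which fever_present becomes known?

5

Round 1: (6) [hydration_advised AND order_xray -> followup_48h]; (11) [rapid_test_pos AND exposure_confirmed -> chest_pain]; (13) [exposure_confirmed -> cond_3]; (14) [immunocompromised AND order_pcr -> age_over_65]. Adds followup_48h, chest_pain, cond_3, age_over_65.
Round 2: (4) [chest_pain AND order_pcr AND followup_48h -> discharge_ok]; (9) [followup_48h -> o2_sat_low]. Adds discharge_ok, o2_sat_low.
Round 3: (3) [discharge_ok -> rash]; (7) [discharge_ok -> sore_throat]; (15) [o2_sat_low AND order_pcr -> cond_5]. Adds rash, sore_throat, cond_5.
Round 4: (10) [rash AND culture_positive AND age_over_65 -> admit]. Adds admit.
Round 5: (16) [admit -> fever_present]. Adds fever_present.
fever_present first appears in round 5.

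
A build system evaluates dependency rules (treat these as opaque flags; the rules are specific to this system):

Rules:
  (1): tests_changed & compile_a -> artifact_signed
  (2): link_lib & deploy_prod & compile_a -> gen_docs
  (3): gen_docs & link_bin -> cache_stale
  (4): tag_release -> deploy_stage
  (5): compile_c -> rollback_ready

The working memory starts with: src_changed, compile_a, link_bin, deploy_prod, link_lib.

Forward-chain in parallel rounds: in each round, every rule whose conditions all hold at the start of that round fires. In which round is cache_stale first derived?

Round 1 fires (2), giving gen_docs.
Round 2 fires (3), giving cache_stale.
cache_stale first appears in round 2.

2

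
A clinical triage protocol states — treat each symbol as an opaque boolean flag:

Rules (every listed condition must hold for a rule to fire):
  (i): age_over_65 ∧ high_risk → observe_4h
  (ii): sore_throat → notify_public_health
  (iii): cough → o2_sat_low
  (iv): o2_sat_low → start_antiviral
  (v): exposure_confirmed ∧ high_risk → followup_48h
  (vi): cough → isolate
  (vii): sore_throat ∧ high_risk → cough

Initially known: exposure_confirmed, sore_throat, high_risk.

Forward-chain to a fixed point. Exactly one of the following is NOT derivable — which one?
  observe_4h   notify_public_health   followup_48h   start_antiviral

Round 1: (ii) [sore_throat → notify_public_health]; (v) [exposure_confirmed ∧ high_risk → followup_48h]; (vii) [sore_throat ∧ high_risk → cough]. Adds notify_public_health, followup_48h, cough.
Round 2: (iii) [cough → o2_sat_low]; (vi) [cough → isolate]. Adds o2_sat_low, isolate.
Round 3: (iv) [o2_sat_low → start_antiviral]. Adds start_antiviral.
Derived: notify_public_health (round 1), start_antiviral (round 3), followup_48h (round 1). observe_4h never appears in any round.

observe_4h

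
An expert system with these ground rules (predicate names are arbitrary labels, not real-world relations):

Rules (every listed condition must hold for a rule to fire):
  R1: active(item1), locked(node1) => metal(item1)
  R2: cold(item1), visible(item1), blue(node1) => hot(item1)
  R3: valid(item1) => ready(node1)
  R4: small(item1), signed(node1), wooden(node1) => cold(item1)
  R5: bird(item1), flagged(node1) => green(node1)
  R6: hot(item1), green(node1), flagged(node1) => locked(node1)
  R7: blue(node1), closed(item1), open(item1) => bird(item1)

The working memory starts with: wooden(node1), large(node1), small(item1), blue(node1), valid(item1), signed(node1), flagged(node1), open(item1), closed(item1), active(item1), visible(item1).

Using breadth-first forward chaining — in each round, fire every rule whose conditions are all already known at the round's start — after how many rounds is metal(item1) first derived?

Round 1 — R3, R4, R7, derive ready(node1), cold(item1), bird(item1).
Round 2 — R2, R5, derive hot(item1), green(node1).
Round 3 — R6, derive locked(node1).
Round 4 — R1, derive metal(item1).
metal(item1) first appears in round 4.

4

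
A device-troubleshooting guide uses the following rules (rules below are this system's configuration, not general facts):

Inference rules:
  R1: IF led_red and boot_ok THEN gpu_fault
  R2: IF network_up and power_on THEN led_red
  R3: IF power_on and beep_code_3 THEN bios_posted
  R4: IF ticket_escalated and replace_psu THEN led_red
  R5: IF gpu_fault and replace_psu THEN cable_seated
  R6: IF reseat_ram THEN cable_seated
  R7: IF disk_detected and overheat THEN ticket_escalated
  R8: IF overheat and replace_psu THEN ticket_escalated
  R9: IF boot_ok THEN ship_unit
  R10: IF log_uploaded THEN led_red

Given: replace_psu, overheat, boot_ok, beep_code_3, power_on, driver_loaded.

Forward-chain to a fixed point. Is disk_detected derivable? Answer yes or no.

no

Round 1: R3 [IF power_on and beep_code_3 THEN bios_posted]; R8 [IF overheat and replace_psu THEN ticket_escalated]; R9 [IF boot_ok THEN ship_unit]. New: bios_posted, ticket_escalated, ship_unit.
Round 2: R4 [IF ticket_escalated and replace_psu THEN led_red]. New: led_red.
Round 3: R1 [IF led_red and boot_ok THEN gpu_fault]. New: gpu_fault.
Round 4: R5 [IF gpu_fault and replace_psu THEN cable_seated]. New: cable_seated.
Fixed point reached. No rule has disk_detected as a consequent, and it is not given.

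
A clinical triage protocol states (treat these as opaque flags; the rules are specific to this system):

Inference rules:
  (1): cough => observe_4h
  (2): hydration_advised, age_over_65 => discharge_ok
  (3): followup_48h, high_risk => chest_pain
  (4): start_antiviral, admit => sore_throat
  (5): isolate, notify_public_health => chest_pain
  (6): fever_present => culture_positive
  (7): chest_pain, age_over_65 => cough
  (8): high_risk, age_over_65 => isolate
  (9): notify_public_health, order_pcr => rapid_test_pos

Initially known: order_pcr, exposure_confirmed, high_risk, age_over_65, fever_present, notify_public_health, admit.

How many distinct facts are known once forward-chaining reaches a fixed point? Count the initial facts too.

13

[1] (6) [fever_present => culture_positive]; (8) [high_risk, age_over_65 => isolate]; (9) [notify_public_health, order_pcr => rapid_test_pos]. ⇒ new: culture_positive, isolate, rapid_test_pos.
[2] (5) [isolate, notify_public_health => chest_pain]. ⇒ new: chest_pain.
[3] (7) [chest_pain, age_over_65 => cough]. ⇒ new: cough.
[4] (1) [cough => observe_4h]. ⇒ new: observe_4h.
Closure: {admit, age_over_65, chest_pain, cough, culture_positive, exposure_confirmed, fever_present, high_risk, isolate, notify_public_health, observe_4h, order_pcr, rapid_test_pos} — 13 facts.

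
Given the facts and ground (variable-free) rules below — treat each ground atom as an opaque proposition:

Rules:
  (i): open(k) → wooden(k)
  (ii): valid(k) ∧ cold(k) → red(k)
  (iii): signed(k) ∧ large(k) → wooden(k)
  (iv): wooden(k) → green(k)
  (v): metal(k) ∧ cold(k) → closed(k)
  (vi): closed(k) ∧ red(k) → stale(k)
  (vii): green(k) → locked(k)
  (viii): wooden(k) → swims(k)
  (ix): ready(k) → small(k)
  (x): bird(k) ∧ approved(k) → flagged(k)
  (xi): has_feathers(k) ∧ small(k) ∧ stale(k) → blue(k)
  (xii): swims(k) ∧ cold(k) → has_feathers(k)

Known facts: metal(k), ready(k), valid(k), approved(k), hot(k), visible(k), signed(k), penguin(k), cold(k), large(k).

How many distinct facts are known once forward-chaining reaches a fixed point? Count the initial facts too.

20

Round 1 — (ii), (iii), (v), (ix), derive red(k), wooden(k), closed(k), small(k).
Round 2 — (iv), (vi), (viii), derive green(k), stale(k), swims(k).
Round 3 — (vii), (xii), derive locked(k), has_feathers(k).
Round 4 — (xi), derive blue(k).
Closure: {approved(k), blue(k), closed(k), cold(k), green(k), has_feathers(k), hot(k), large(k), locked(k), metal(k), penguin(k), ready(k), red(k), signed(k), small(k), stale(k), swims(k), valid(k), visible(k), wooden(k)} — 20 facts.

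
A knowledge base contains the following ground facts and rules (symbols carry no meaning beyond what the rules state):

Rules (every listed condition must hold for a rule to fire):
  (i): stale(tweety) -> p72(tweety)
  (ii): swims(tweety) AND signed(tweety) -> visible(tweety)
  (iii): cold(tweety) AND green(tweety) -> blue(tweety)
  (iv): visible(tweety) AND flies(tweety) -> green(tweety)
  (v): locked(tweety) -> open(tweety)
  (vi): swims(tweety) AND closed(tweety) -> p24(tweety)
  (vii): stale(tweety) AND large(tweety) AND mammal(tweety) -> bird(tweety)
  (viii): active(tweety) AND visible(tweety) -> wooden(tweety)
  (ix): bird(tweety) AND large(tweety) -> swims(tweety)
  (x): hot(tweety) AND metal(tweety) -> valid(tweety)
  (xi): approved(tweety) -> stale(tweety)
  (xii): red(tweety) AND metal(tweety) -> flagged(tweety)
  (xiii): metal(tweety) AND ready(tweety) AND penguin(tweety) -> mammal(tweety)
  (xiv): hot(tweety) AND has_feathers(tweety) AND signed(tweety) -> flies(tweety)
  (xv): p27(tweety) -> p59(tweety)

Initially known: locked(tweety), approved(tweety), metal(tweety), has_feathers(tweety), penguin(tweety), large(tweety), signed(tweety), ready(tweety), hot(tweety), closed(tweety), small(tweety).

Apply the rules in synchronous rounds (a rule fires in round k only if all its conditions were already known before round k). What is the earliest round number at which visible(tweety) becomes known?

4

Round 1: (v) [locked(tweety) -> open(tweety)]; (x) [hot(tweety) AND metal(tweety) -> valid(tweety)]; (xi) [approved(tweety) -> stale(tweety)]; (xiii) [metal(tweety) AND ready(tweety) AND penguin(tweety) -> mammal(tweety)]; (xiv) [hot(tweety) AND has_feathers(tweety) AND signed(tweety) -> flies(tweety)]. Adds open(tweety), valid(tweety), stale(tweety), mammal(tweety), flies(tweety).
Round 2: (i) [stale(tweety) -> p72(tweety)]; (vii) [stale(tweety) AND large(tweety) AND mammal(tweety) -> bird(tweety)]. Adds p72(tweety), bird(tweety).
Round 3: (ix) [bird(tweety) AND large(tweety) -> swims(tweety)]. Adds swims(tweety).
Round 4: (ii) [swims(tweety) AND signed(tweety) -> visible(tweety)]; (vi) [swims(tweety) AND closed(tweety) -> p24(tweety)]. Adds visible(tweety), p24(tweety).
visible(tweety) first appears in round 4.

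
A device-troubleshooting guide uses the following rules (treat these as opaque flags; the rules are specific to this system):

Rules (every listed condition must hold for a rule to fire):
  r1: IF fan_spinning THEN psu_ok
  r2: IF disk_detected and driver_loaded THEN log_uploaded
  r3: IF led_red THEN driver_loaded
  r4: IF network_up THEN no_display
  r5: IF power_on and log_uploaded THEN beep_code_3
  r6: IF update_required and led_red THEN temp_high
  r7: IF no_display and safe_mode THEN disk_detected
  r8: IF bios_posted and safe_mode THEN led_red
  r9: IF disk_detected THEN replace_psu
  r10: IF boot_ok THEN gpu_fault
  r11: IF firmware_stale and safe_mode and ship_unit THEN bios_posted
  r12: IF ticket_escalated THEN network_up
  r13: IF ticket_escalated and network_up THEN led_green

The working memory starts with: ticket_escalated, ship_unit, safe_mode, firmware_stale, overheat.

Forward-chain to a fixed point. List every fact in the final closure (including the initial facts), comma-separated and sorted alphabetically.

Round 1 fires r11, r12, giving bios_posted, network_up.
Round 2 fires r4, r8, r13, giving no_display, led_red, led_green.
Round 3 fires r3, r7, giving driver_loaded, disk_detected.
Round 4 fires r2, r9, giving log_uploaded, replace_psu.

bios_posted, disk_detected, driver_loaded, firmware_stale, led_green, led_red, log_uploaded, network_up, no_display, overheat, replace_psu, safe_mode, ship_unit, ticket_escalated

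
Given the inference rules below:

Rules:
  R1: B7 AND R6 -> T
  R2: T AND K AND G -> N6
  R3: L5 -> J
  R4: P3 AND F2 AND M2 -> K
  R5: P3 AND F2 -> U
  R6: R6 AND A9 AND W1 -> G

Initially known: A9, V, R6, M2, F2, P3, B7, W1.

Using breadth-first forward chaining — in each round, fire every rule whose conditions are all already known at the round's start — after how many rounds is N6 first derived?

Round 1 — R1, R4, R5, R6, derive T, K, U, G.
Round 2 — R2, derive N6.
N6 first appears in round 2.

2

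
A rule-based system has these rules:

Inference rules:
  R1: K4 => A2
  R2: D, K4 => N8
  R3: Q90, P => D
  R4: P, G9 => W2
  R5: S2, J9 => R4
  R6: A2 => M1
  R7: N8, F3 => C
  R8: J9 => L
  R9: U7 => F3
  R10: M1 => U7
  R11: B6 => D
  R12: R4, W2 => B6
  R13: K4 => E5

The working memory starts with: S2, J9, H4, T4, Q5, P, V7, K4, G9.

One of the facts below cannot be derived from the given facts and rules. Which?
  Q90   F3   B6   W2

Round 1: R1 [K4 => A2]; R4 [P, G9 => W2]; R5 [S2, J9 => R4]; R8 [J9 => L]; R13 [K4 => E5]. Adds A2, W2, R4, L, E5.
Round 2: R6 [A2 => M1]; R12 [R4, W2 => B6]. Adds M1, B6.
Round 3: R10 [M1 => U7]; R11 [B6 => D]. Adds U7, D.
Round 4: R2 [D, K4 => N8]; R9 [U7 => F3]. Adds N8, F3.
Round 5: R7 [N8, F3 => C]. Adds C.
Derived: B6 (round 2), W2 (round 1), F3 (round 4). Q90 never appears in any round.

Q90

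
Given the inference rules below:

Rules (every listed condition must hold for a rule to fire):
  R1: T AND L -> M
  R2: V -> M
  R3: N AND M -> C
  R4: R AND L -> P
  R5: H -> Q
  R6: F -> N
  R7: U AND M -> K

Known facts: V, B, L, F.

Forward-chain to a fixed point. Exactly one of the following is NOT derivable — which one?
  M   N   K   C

K

Round 1 fires R2, R6, giving M, N.
Round 2 fires R3, giving C.
Derived: N (round 1), M (round 1), C (round 2). K never appears in any round.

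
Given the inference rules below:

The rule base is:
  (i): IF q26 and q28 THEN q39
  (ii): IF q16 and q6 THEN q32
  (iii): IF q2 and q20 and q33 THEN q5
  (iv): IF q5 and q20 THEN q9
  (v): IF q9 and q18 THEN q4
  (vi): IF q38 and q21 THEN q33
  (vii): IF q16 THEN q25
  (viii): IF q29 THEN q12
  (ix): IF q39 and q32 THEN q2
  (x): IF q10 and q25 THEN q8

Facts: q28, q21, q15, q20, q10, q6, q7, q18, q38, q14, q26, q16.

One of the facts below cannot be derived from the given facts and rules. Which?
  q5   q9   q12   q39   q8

Round 1 — (i), (ii), (vi), (vii), derive q39, q32, q33, q25.
Round 2 — (ix), (x), derive q2, q8.
Round 3 — (iii), derive q5.
Round 4 — (iv), derive q9.
Round 5 — (v), derive q4.
Derived: q39 (round 1), q5 (round 3), q9 (round 4), q8 (round 2). q12 never appears in any round.

q12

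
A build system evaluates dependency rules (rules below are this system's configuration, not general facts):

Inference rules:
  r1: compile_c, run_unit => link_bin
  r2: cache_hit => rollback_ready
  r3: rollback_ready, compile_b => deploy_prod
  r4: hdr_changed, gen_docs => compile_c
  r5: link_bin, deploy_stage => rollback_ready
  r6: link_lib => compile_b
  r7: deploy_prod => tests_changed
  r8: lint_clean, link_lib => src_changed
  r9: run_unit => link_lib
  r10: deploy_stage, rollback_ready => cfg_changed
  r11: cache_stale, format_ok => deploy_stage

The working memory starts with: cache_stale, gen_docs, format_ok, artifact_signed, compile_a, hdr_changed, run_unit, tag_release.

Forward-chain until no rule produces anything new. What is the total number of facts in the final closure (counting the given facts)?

17

Round 1: r4 [hdr_changed, gen_docs => compile_c]; r9 [run_unit => link_lib]; r11 [cache_stale, format_ok => deploy_stage]. Adds compile_c, link_lib, deploy_stage.
Round 2: r1 [compile_c, run_unit => link_bin]; r6 [link_lib => compile_b]. Adds link_bin, compile_b.
Round 3: r5 [link_bin, deploy_stage => rollback_ready]. Adds rollback_ready.
Round 4: r3 [rollback_ready, compile_b => deploy_prod]; r10 [deploy_stage, rollback_ready => cfg_changed]. Adds deploy_prod, cfg_changed.
Round 5: r7 [deploy_prod => tests_changed]. Adds tests_changed.
Closure: {artifact_signed, cache_stale, cfg_changed, compile_a, compile_b, compile_c, deploy_prod, deploy_stage, format_ok, gen_docs, hdr_changed, link_bin, link_lib, rollback_ready, run_unit, tag_release, tests_changed} — 17 facts.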